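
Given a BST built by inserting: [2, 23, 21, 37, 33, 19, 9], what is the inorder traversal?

Tree insertion order: [2, 23, 21, 37, 33, 19, 9]
Tree (level-order array): [2, None, 23, 21, 37, 19, None, 33, None, 9]
Inorder traversal: [2, 9, 19, 21, 23, 33, 37]


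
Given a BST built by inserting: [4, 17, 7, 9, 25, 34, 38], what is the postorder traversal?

Tree insertion order: [4, 17, 7, 9, 25, 34, 38]
Tree (level-order array): [4, None, 17, 7, 25, None, 9, None, 34, None, None, None, 38]
Postorder traversal: [9, 7, 38, 34, 25, 17, 4]


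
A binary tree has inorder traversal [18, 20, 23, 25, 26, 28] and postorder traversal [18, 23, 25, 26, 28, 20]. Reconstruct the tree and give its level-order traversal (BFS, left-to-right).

Inorder:   [18, 20, 23, 25, 26, 28]
Postorder: [18, 23, 25, 26, 28, 20]
Algorithm: postorder visits root last, so walk postorder right-to-left;
each value is the root of the current inorder slice — split it at that
value, recurse on the right subtree first, then the left.
Recursive splits:
  root=20; inorder splits into left=[18], right=[23, 25, 26, 28]
  root=28; inorder splits into left=[23, 25, 26], right=[]
  root=26; inorder splits into left=[23, 25], right=[]
  root=25; inorder splits into left=[23], right=[]
  root=23; inorder splits into left=[], right=[]
  root=18; inorder splits into left=[], right=[]
Reconstructed level-order: [20, 18, 28, 26, 25, 23]


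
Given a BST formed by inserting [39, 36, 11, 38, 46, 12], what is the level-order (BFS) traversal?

Tree insertion order: [39, 36, 11, 38, 46, 12]
Tree (level-order array): [39, 36, 46, 11, 38, None, None, None, 12]
BFS from the root, enqueuing left then right child of each popped node:
  queue [39] -> pop 39, enqueue [36, 46], visited so far: [39]
  queue [36, 46] -> pop 36, enqueue [11, 38], visited so far: [39, 36]
  queue [46, 11, 38] -> pop 46, enqueue [none], visited so far: [39, 36, 46]
  queue [11, 38] -> pop 11, enqueue [12], visited so far: [39, 36, 46, 11]
  queue [38, 12] -> pop 38, enqueue [none], visited so far: [39, 36, 46, 11, 38]
  queue [12] -> pop 12, enqueue [none], visited so far: [39, 36, 46, 11, 38, 12]
Result: [39, 36, 46, 11, 38, 12]


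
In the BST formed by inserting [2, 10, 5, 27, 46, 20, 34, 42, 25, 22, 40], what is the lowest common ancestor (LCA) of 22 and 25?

Tree insertion order: [2, 10, 5, 27, 46, 20, 34, 42, 25, 22, 40]
Tree (level-order array): [2, None, 10, 5, 27, None, None, 20, 46, None, 25, 34, None, 22, None, None, 42, None, None, 40]
In a BST, the LCA of p=22, q=25 is the first node v on the
root-to-leaf path with p <= v <= q (go left if both < v, right if both > v).
Walk from root:
  at 2: both 22 and 25 > 2, go right
  at 10: both 22 and 25 > 10, go right
  at 27: both 22 and 25 < 27, go left
  at 20: both 22 and 25 > 20, go right
  at 25: 22 <= 25 <= 25, this is the LCA
LCA = 25


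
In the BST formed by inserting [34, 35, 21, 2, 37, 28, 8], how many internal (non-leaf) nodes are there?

Tree built from: [34, 35, 21, 2, 37, 28, 8]
Tree (level-order array): [34, 21, 35, 2, 28, None, 37, None, 8]
Rule: An internal node has at least one child.
Per-node child counts:
  node 34: 2 child(ren)
  node 21: 2 child(ren)
  node 2: 1 child(ren)
  node 8: 0 child(ren)
  node 28: 0 child(ren)
  node 35: 1 child(ren)
  node 37: 0 child(ren)
Matching nodes: [34, 21, 2, 35]
Count of internal (non-leaf) nodes: 4


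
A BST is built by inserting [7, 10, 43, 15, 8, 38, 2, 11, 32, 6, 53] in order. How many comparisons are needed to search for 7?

Search path for 7: 7
Found: True
Comparisons: 1


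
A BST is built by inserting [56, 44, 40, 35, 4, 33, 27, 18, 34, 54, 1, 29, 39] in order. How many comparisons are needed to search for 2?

Search path for 2: 56 -> 44 -> 40 -> 35 -> 4 -> 1
Found: False
Comparisons: 6


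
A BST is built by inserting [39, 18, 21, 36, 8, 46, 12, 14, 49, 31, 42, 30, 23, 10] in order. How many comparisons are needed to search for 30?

Search path for 30: 39 -> 18 -> 21 -> 36 -> 31 -> 30
Found: True
Comparisons: 6


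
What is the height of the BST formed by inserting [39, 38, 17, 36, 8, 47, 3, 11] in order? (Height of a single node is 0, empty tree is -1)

Insertion order: [39, 38, 17, 36, 8, 47, 3, 11]
Tree (level-order array): [39, 38, 47, 17, None, None, None, 8, 36, 3, 11]
Compute height bottom-up (empty subtree = -1):
  height(3) = 1 + max(-1, -1) = 0
  height(11) = 1 + max(-1, -1) = 0
  height(8) = 1 + max(0, 0) = 1
  height(36) = 1 + max(-1, -1) = 0
  height(17) = 1 + max(1, 0) = 2
  height(38) = 1 + max(2, -1) = 3
  height(47) = 1 + max(-1, -1) = 0
  height(39) = 1 + max(3, 0) = 4
Height = 4


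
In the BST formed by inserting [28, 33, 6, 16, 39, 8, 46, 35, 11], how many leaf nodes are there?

Tree built from: [28, 33, 6, 16, 39, 8, 46, 35, 11]
Tree (level-order array): [28, 6, 33, None, 16, None, 39, 8, None, 35, 46, None, 11]
Rule: A leaf has 0 children.
Per-node child counts:
  node 28: 2 child(ren)
  node 6: 1 child(ren)
  node 16: 1 child(ren)
  node 8: 1 child(ren)
  node 11: 0 child(ren)
  node 33: 1 child(ren)
  node 39: 2 child(ren)
  node 35: 0 child(ren)
  node 46: 0 child(ren)
Matching nodes: [11, 35, 46]
Count of leaf nodes: 3


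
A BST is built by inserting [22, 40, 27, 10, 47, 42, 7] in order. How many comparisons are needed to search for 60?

Search path for 60: 22 -> 40 -> 47
Found: False
Comparisons: 3


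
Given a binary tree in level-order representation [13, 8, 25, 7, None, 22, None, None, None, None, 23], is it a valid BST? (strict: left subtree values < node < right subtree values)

Level-order array: [13, 8, 25, 7, None, 22, None, None, None, None, 23]
Validate using subtree bounds (lo, hi): at each node, require lo < value < hi,
then recurse left with hi=value and right with lo=value.
Preorder trace (stopping at first violation):
  at node 13 with bounds (-inf, +inf): OK
  at node 8 with bounds (-inf, 13): OK
  at node 7 with bounds (-inf, 8): OK
  at node 25 with bounds (13, +inf): OK
  at node 22 with bounds (13, 25): OK
  at node 23 with bounds (22, 25): OK
No violation found at any node.
Result: Valid BST


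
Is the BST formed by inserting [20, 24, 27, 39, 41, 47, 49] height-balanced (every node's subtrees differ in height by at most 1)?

Tree (level-order array): [20, None, 24, None, 27, None, 39, None, 41, None, 47, None, 49]
Definition: a tree is height-balanced if, at every node, |h(left) - h(right)| <= 1 (empty subtree has height -1).
Bottom-up per-node check:
  node 49: h_left=-1, h_right=-1, diff=0 [OK], height=0
  node 47: h_left=-1, h_right=0, diff=1 [OK], height=1
  node 41: h_left=-1, h_right=1, diff=2 [FAIL (|-1-1|=2 > 1)], height=2
  node 39: h_left=-1, h_right=2, diff=3 [FAIL (|-1-2|=3 > 1)], height=3
  node 27: h_left=-1, h_right=3, diff=4 [FAIL (|-1-3|=4 > 1)], height=4
  node 24: h_left=-1, h_right=4, diff=5 [FAIL (|-1-4|=5 > 1)], height=5
  node 20: h_left=-1, h_right=5, diff=6 [FAIL (|-1-5|=6 > 1)], height=6
Node 41 violates the condition: |-1 - 1| = 2 > 1.
Result: Not balanced


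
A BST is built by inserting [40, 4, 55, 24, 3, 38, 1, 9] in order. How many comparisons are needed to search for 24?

Search path for 24: 40 -> 4 -> 24
Found: True
Comparisons: 3


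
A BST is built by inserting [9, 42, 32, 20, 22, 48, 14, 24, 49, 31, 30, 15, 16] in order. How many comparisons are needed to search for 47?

Search path for 47: 9 -> 42 -> 48
Found: False
Comparisons: 3


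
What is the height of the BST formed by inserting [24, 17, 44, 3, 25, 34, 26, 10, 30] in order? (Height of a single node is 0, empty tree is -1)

Insertion order: [24, 17, 44, 3, 25, 34, 26, 10, 30]
Tree (level-order array): [24, 17, 44, 3, None, 25, None, None, 10, None, 34, None, None, 26, None, None, 30]
Compute height bottom-up (empty subtree = -1):
  height(10) = 1 + max(-1, -1) = 0
  height(3) = 1 + max(-1, 0) = 1
  height(17) = 1 + max(1, -1) = 2
  height(30) = 1 + max(-1, -1) = 0
  height(26) = 1 + max(-1, 0) = 1
  height(34) = 1 + max(1, -1) = 2
  height(25) = 1 + max(-1, 2) = 3
  height(44) = 1 + max(3, -1) = 4
  height(24) = 1 + max(2, 4) = 5
Height = 5


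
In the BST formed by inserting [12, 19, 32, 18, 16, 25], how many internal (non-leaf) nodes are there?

Tree built from: [12, 19, 32, 18, 16, 25]
Tree (level-order array): [12, None, 19, 18, 32, 16, None, 25]
Rule: An internal node has at least one child.
Per-node child counts:
  node 12: 1 child(ren)
  node 19: 2 child(ren)
  node 18: 1 child(ren)
  node 16: 0 child(ren)
  node 32: 1 child(ren)
  node 25: 0 child(ren)
Matching nodes: [12, 19, 18, 32]
Count of internal (non-leaf) nodes: 4


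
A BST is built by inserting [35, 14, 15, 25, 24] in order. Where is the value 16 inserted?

Starting tree (level order): [35, 14, None, None, 15, None, 25, 24]
Insertion path: 35 -> 14 -> 15 -> 25 -> 24
Result: insert 16 as left child of 24
Final tree (level order): [35, 14, None, None, 15, None, 25, 24, None, 16]


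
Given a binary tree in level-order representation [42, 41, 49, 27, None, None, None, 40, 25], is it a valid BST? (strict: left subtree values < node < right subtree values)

Level-order array: [42, 41, 49, 27, None, None, None, 40, 25]
Validate using subtree bounds (lo, hi): at each node, require lo < value < hi,
then recurse left with hi=value and right with lo=value.
Preorder trace (stopping at first violation):
  at node 42 with bounds (-inf, +inf): OK
  at node 41 with bounds (-inf, 42): OK
  at node 27 with bounds (-inf, 41): OK
  at node 40 with bounds (-inf, 27): VIOLATION
Node 40 violates its bound: not (-inf < 40 < 27).
Result: Not a valid BST


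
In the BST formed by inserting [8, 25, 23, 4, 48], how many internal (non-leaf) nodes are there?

Tree built from: [8, 25, 23, 4, 48]
Tree (level-order array): [8, 4, 25, None, None, 23, 48]
Rule: An internal node has at least one child.
Per-node child counts:
  node 8: 2 child(ren)
  node 4: 0 child(ren)
  node 25: 2 child(ren)
  node 23: 0 child(ren)
  node 48: 0 child(ren)
Matching nodes: [8, 25]
Count of internal (non-leaf) nodes: 2


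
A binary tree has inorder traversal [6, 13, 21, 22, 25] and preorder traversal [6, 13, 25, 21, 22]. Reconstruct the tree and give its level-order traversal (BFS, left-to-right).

Inorder:  [6, 13, 21, 22, 25]
Preorder: [6, 13, 25, 21, 22]
Algorithm: preorder visits root first, so consume preorder in order;
for each root, split the current inorder slice at that value into
left-subtree inorder and right-subtree inorder, then recurse.
Recursive splits:
  root=6; inorder splits into left=[], right=[13, 21, 22, 25]
  root=13; inorder splits into left=[], right=[21, 22, 25]
  root=25; inorder splits into left=[21, 22], right=[]
  root=21; inorder splits into left=[], right=[22]
  root=22; inorder splits into left=[], right=[]
Reconstructed level-order: [6, 13, 25, 21, 22]


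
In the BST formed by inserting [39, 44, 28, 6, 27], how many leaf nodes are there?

Tree built from: [39, 44, 28, 6, 27]
Tree (level-order array): [39, 28, 44, 6, None, None, None, None, 27]
Rule: A leaf has 0 children.
Per-node child counts:
  node 39: 2 child(ren)
  node 28: 1 child(ren)
  node 6: 1 child(ren)
  node 27: 0 child(ren)
  node 44: 0 child(ren)
Matching nodes: [27, 44]
Count of leaf nodes: 2


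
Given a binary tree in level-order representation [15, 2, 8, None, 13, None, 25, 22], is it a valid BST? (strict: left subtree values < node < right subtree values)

Level-order array: [15, 2, 8, None, 13, None, 25, 22]
Validate using subtree bounds (lo, hi): at each node, require lo < value < hi,
then recurse left with hi=value and right with lo=value.
Preorder trace (stopping at first violation):
  at node 15 with bounds (-inf, +inf): OK
  at node 2 with bounds (-inf, 15): OK
  at node 13 with bounds (2, 15): OK
  at node 22 with bounds (2, 13): VIOLATION
Node 22 violates its bound: not (2 < 22 < 13).
Result: Not a valid BST


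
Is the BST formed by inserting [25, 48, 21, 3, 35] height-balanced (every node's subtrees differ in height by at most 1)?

Tree (level-order array): [25, 21, 48, 3, None, 35]
Definition: a tree is height-balanced if, at every node, |h(left) - h(right)| <= 1 (empty subtree has height -1).
Bottom-up per-node check:
  node 3: h_left=-1, h_right=-1, diff=0 [OK], height=0
  node 21: h_left=0, h_right=-1, diff=1 [OK], height=1
  node 35: h_left=-1, h_right=-1, diff=0 [OK], height=0
  node 48: h_left=0, h_right=-1, diff=1 [OK], height=1
  node 25: h_left=1, h_right=1, diff=0 [OK], height=2
All nodes satisfy the balance condition.
Result: Balanced


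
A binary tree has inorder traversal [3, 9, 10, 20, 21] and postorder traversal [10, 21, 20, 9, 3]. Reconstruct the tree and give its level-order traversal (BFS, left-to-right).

Inorder:   [3, 9, 10, 20, 21]
Postorder: [10, 21, 20, 9, 3]
Algorithm: postorder visits root last, so walk postorder right-to-left;
each value is the root of the current inorder slice — split it at that
value, recurse on the right subtree first, then the left.
Recursive splits:
  root=3; inorder splits into left=[], right=[9, 10, 20, 21]
  root=9; inorder splits into left=[], right=[10, 20, 21]
  root=20; inorder splits into left=[10], right=[21]
  root=21; inorder splits into left=[], right=[]
  root=10; inorder splits into left=[], right=[]
Reconstructed level-order: [3, 9, 20, 10, 21]


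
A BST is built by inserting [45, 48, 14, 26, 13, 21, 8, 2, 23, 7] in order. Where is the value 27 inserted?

Starting tree (level order): [45, 14, 48, 13, 26, None, None, 8, None, 21, None, 2, None, None, 23, None, 7]
Insertion path: 45 -> 14 -> 26
Result: insert 27 as right child of 26
Final tree (level order): [45, 14, 48, 13, 26, None, None, 8, None, 21, 27, 2, None, None, 23, None, None, None, 7]


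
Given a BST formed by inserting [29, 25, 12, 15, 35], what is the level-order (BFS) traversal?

Tree insertion order: [29, 25, 12, 15, 35]
Tree (level-order array): [29, 25, 35, 12, None, None, None, None, 15]
BFS from the root, enqueuing left then right child of each popped node:
  queue [29] -> pop 29, enqueue [25, 35], visited so far: [29]
  queue [25, 35] -> pop 25, enqueue [12], visited so far: [29, 25]
  queue [35, 12] -> pop 35, enqueue [none], visited so far: [29, 25, 35]
  queue [12] -> pop 12, enqueue [15], visited so far: [29, 25, 35, 12]
  queue [15] -> pop 15, enqueue [none], visited so far: [29, 25, 35, 12, 15]
Result: [29, 25, 35, 12, 15]


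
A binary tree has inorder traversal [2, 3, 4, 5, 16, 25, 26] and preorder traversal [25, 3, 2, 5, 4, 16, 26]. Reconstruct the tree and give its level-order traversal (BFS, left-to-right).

Inorder:  [2, 3, 4, 5, 16, 25, 26]
Preorder: [25, 3, 2, 5, 4, 16, 26]
Algorithm: preorder visits root first, so consume preorder in order;
for each root, split the current inorder slice at that value into
left-subtree inorder and right-subtree inorder, then recurse.
Recursive splits:
  root=25; inorder splits into left=[2, 3, 4, 5, 16], right=[26]
  root=3; inorder splits into left=[2], right=[4, 5, 16]
  root=2; inorder splits into left=[], right=[]
  root=5; inorder splits into left=[4], right=[16]
  root=4; inorder splits into left=[], right=[]
  root=16; inorder splits into left=[], right=[]
  root=26; inorder splits into left=[], right=[]
Reconstructed level-order: [25, 3, 26, 2, 5, 4, 16]


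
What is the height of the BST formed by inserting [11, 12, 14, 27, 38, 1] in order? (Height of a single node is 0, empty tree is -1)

Insertion order: [11, 12, 14, 27, 38, 1]
Tree (level-order array): [11, 1, 12, None, None, None, 14, None, 27, None, 38]
Compute height bottom-up (empty subtree = -1):
  height(1) = 1 + max(-1, -1) = 0
  height(38) = 1 + max(-1, -1) = 0
  height(27) = 1 + max(-1, 0) = 1
  height(14) = 1 + max(-1, 1) = 2
  height(12) = 1 + max(-1, 2) = 3
  height(11) = 1 + max(0, 3) = 4
Height = 4


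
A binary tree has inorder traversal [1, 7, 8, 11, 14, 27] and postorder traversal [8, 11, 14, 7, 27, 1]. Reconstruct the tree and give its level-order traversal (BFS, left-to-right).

Inorder:   [1, 7, 8, 11, 14, 27]
Postorder: [8, 11, 14, 7, 27, 1]
Algorithm: postorder visits root last, so walk postorder right-to-left;
each value is the root of the current inorder slice — split it at that
value, recurse on the right subtree first, then the left.
Recursive splits:
  root=1; inorder splits into left=[], right=[7, 8, 11, 14, 27]
  root=27; inorder splits into left=[7, 8, 11, 14], right=[]
  root=7; inorder splits into left=[], right=[8, 11, 14]
  root=14; inorder splits into left=[8, 11], right=[]
  root=11; inorder splits into left=[8], right=[]
  root=8; inorder splits into left=[], right=[]
Reconstructed level-order: [1, 27, 7, 14, 11, 8]


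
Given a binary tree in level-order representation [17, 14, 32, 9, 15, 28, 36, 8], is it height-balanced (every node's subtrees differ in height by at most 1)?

Tree (level-order array): [17, 14, 32, 9, 15, 28, 36, 8]
Definition: a tree is height-balanced if, at every node, |h(left) - h(right)| <= 1 (empty subtree has height -1).
Bottom-up per-node check:
  node 8: h_left=-1, h_right=-1, diff=0 [OK], height=0
  node 9: h_left=0, h_right=-1, diff=1 [OK], height=1
  node 15: h_left=-1, h_right=-1, diff=0 [OK], height=0
  node 14: h_left=1, h_right=0, diff=1 [OK], height=2
  node 28: h_left=-1, h_right=-1, diff=0 [OK], height=0
  node 36: h_left=-1, h_right=-1, diff=0 [OK], height=0
  node 32: h_left=0, h_right=0, diff=0 [OK], height=1
  node 17: h_left=2, h_right=1, diff=1 [OK], height=3
All nodes satisfy the balance condition.
Result: Balanced


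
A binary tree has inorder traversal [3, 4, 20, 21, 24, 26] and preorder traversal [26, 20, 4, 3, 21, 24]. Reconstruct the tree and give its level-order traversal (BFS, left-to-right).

Inorder:  [3, 4, 20, 21, 24, 26]
Preorder: [26, 20, 4, 3, 21, 24]
Algorithm: preorder visits root first, so consume preorder in order;
for each root, split the current inorder slice at that value into
left-subtree inorder and right-subtree inorder, then recurse.
Recursive splits:
  root=26; inorder splits into left=[3, 4, 20, 21, 24], right=[]
  root=20; inorder splits into left=[3, 4], right=[21, 24]
  root=4; inorder splits into left=[3], right=[]
  root=3; inorder splits into left=[], right=[]
  root=21; inorder splits into left=[], right=[24]
  root=24; inorder splits into left=[], right=[]
Reconstructed level-order: [26, 20, 4, 21, 3, 24]


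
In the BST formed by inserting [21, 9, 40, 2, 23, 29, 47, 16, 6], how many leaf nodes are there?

Tree built from: [21, 9, 40, 2, 23, 29, 47, 16, 6]
Tree (level-order array): [21, 9, 40, 2, 16, 23, 47, None, 6, None, None, None, 29]
Rule: A leaf has 0 children.
Per-node child counts:
  node 21: 2 child(ren)
  node 9: 2 child(ren)
  node 2: 1 child(ren)
  node 6: 0 child(ren)
  node 16: 0 child(ren)
  node 40: 2 child(ren)
  node 23: 1 child(ren)
  node 29: 0 child(ren)
  node 47: 0 child(ren)
Matching nodes: [6, 16, 29, 47]
Count of leaf nodes: 4


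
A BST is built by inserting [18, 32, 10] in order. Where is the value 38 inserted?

Starting tree (level order): [18, 10, 32]
Insertion path: 18 -> 32
Result: insert 38 as right child of 32
Final tree (level order): [18, 10, 32, None, None, None, 38]


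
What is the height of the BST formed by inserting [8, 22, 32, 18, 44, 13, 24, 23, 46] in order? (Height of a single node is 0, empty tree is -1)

Insertion order: [8, 22, 32, 18, 44, 13, 24, 23, 46]
Tree (level-order array): [8, None, 22, 18, 32, 13, None, 24, 44, None, None, 23, None, None, 46]
Compute height bottom-up (empty subtree = -1):
  height(13) = 1 + max(-1, -1) = 0
  height(18) = 1 + max(0, -1) = 1
  height(23) = 1 + max(-1, -1) = 0
  height(24) = 1 + max(0, -1) = 1
  height(46) = 1 + max(-1, -1) = 0
  height(44) = 1 + max(-1, 0) = 1
  height(32) = 1 + max(1, 1) = 2
  height(22) = 1 + max(1, 2) = 3
  height(8) = 1 + max(-1, 3) = 4
Height = 4


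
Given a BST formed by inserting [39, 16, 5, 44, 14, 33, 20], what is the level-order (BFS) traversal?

Tree insertion order: [39, 16, 5, 44, 14, 33, 20]
Tree (level-order array): [39, 16, 44, 5, 33, None, None, None, 14, 20]
BFS from the root, enqueuing left then right child of each popped node:
  queue [39] -> pop 39, enqueue [16, 44], visited so far: [39]
  queue [16, 44] -> pop 16, enqueue [5, 33], visited so far: [39, 16]
  queue [44, 5, 33] -> pop 44, enqueue [none], visited so far: [39, 16, 44]
  queue [5, 33] -> pop 5, enqueue [14], visited so far: [39, 16, 44, 5]
  queue [33, 14] -> pop 33, enqueue [20], visited so far: [39, 16, 44, 5, 33]
  queue [14, 20] -> pop 14, enqueue [none], visited so far: [39, 16, 44, 5, 33, 14]
  queue [20] -> pop 20, enqueue [none], visited so far: [39, 16, 44, 5, 33, 14, 20]
Result: [39, 16, 44, 5, 33, 14, 20]


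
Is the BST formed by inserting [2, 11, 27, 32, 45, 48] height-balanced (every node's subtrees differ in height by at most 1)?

Tree (level-order array): [2, None, 11, None, 27, None, 32, None, 45, None, 48]
Definition: a tree is height-balanced if, at every node, |h(left) - h(right)| <= 1 (empty subtree has height -1).
Bottom-up per-node check:
  node 48: h_left=-1, h_right=-1, diff=0 [OK], height=0
  node 45: h_left=-1, h_right=0, diff=1 [OK], height=1
  node 32: h_left=-1, h_right=1, diff=2 [FAIL (|-1-1|=2 > 1)], height=2
  node 27: h_left=-1, h_right=2, diff=3 [FAIL (|-1-2|=3 > 1)], height=3
  node 11: h_left=-1, h_right=3, diff=4 [FAIL (|-1-3|=4 > 1)], height=4
  node 2: h_left=-1, h_right=4, diff=5 [FAIL (|-1-4|=5 > 1)], height=5
Node 32 violates the condition: |-1 - 1| = 2 > 1.
Result: Not balanced


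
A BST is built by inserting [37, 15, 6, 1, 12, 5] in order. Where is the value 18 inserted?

Starting tree (level order): [37, 15, None, 6, None, 1, 12, None, 5]
Insertion path: 37 -> 15
Result: insert 18 as right child of 15
Final tree (level order): [37, 15, None, 6, 18, 1, 12, None, None, None, 5]


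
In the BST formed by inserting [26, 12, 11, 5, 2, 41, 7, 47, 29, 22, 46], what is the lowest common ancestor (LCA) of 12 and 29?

Tree insertion order: [26, 12, 11, 5, 2, 41, 7, 47, 29, 22, 46]
Tree (level-order array): [26, 12, 41, 11, 22, 29, 47, 5, None, None, None, None, None, 46, None, 2, 7]
In a BST, the LCA of p=12, q=29 is the first node v on the
root-to-leaf path with p <= v <= q (go left if both < v, right if both > v).
Walk from root:
  at 26: 12 <= 26 <= 29, this is the LCA
LCA = 26


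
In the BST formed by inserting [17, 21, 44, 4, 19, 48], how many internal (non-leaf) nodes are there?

Tree built from: [17, 21, 44, 4, 19, 48]
Tree (level-order array): [17, 4, 21, None, None, 19, 44, None, None, None, 48]
Rule: An internal node has at least one child.
Per-node child counts:
  node 17: 2 child(ren)
  node 4: 0 child(ren)
  node 21: 2 child(ren)
  node 19: 0 child(ren)
  node 44: 1 child(ren)
  node 48: 0 child(ren)
Matching nodes: [17, 21, 44]
Count of internal (non-leaf) nodes: 3


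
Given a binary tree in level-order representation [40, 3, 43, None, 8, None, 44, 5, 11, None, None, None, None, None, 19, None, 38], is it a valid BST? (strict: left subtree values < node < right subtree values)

Level-order array: [40, 3, 43, None, 8, None, 44, 5, 11, None, None, None, None, None, 19, None, 38]
Validate using subtree bounds (lo, hi): at each node, require lo < value < hi,
then recurse left with hi=value and right with lo=value.
Preorder trace (stopping at first violation):
  at node 40 with bounds (-inf, +inf): OK
  at node 3 with bounds (-inf, 40): OK
  at node 8 with bounds (3, 40): OK
  at node 5 with bounds (3, 8): OK
  at node 11 with bounds (8, 40): OK
  at node 19 with bounds (11, 40): OK
  at node 38 with bounds (19, 40): OK
  at node 43 with bounds (40, +inf): OK
  at node 44 with bounds (43, +inf): OK
No violation found at any node.
Result: Valid BST


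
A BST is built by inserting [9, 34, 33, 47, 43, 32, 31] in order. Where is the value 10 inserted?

Starting tree (level order): [9, None, 34, 33, 47, 32, None, 43, None, 31]
Insertion path: 9 -> 34 -> 33 -> 32 -> 31
Result: insert 10 as left child of 31
Final tree (level order): [9, None, 34, 33, 47, 32, None, 43, None, 31, None, None, None, 10]


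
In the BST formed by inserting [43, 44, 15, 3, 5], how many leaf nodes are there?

Tree built from: [43, 44, 15, 3, 5]
Tree (level-order array): [43, 15, 44, 3, None, None, None, None, 5]
Rule: A leaf has 0 children.
Per-node child counts:
  node 43: 2 child(ren)
  node 15: 1 child(ren)
  node 3: 1 child(ren)
  node 5: 0 child(ren)
  node 44: 0 child(ren)
Matching nodes: [5, 44]
Count of leaf nodes: 2


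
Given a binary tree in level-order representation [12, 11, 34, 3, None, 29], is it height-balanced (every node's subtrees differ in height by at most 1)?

Tree (level-order array): [12, 11, 34, 3, None, 29]
Definition: a tree is height-balanced if, at every node, |h(left) - h(right)| <= 1 (empty subtree has height -1).
Bottom-up per-node check:
  node 3: h_left=-1, h_right=-1, diff=0 [OK], height=0
  node 11: h_left=0, h_right=-1, diff=1 [OK], height=1
  node 29: h_left=-1, h_right=-1, diff=0 [OK], height=0
  node 34: h_left=0, h_right=-1, diff=1 [OK], height=1
  node 12: h_left=1, h_right=1, diff=0 [OK], height=2
All nodes satisfy the balance condition.
Result: Balanced


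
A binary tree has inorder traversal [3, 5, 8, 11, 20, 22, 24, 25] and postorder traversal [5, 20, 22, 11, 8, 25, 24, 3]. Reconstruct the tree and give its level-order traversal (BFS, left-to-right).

Inorder:   [3, 5, 8, 11, 20, 22, 24, 25]
Postorder: [5, 20, 22, 11, 8, 25, 24, 3]
Algorithm: postorder visits root last, so walk postorder right-to-left;
each value is the root of the current inorder slice — split it at that
value, recurse on the right subtree first, then the left.
Recursive splits:
  root=3; inorder splits into left=[], right=[5, 8, 11, 20, 22, 24, 25]
  root=24; inorder splits into left=[5, 8, 11, 20, 22], right=[25]
  root=25; inorder splits into left=[], right=[]
  root=8; inorder splits into left=[5], right=[11, 20, 22]
  root=11; inorder splits into left=[], right=[20, 22]
  root=22; inorder splits into left=[20], right=[]
  root=20; inorder splits into left=[], right=[]
  root=5; inorder splits into left=[], right=[]
Reconstructed level-order: [3, 24, 8, 25, 5, 11, 22, 20]


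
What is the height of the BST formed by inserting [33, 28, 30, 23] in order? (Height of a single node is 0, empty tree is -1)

Insertion order: [33, 28, 30, 23]
Tree (level-order array): [33, 28, None, 23, 30]
Compute height bottom-up (empty subtree = -1):
  height(23) = 1 + max(-1, -1) = 0
  height(30) = 1 + max(-1, -1) = 0
  height(28) = 1 + max(0, 0) = 1
  height(33) = 1 + max(1, -1) = 2
Height = 2


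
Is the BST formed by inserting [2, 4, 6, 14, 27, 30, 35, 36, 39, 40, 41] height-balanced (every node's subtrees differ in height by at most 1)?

Tree (level-order array): [2, None, 4, None, 6, None, 14, None, 27, None, 30, None, 35, None, 36, None, 39, None, 40, None, 41]
Definition: a tree is height-balanced if, at every node, |h(left) - h(right)| <= 1 (empty subtree has height -1).
Bottom-up per-node check:
  node 41: h_left=-1, h_right=-1, diff=0 [OK], height=0
  node 40: h_left=-1, h_right=0, diff=1 [OK], height=1
  node 39: h_left=-1, h_right=1, diff=2 [FAIL (|-1-1|=2 > 1)], height=2
  node 36: h_left=-1, h_right=2, diff=3 [FAIL (|-1-2|=3 > 1)], height=3
  node 35: h_left=-1, h_right=3, diff=4 [FAIL (|-1-3|=4 > 1)], height=4
  node 30: h_left=-1, h_right=4, diff=5 [FAIL (|-1-4|=5 > 1)], height=5
  node 27: h_left=-1, h_right=5, diff=6 [FAIL (|-1-5|=6 > 1)], height=6
  node 14: h_left=-1, h_right=6, diff=7 [FAIL (|-1-6|=7 > 1)], height=7
  node 6: h_left=-1, h_right=7, diff=8 [FAIL (|-1-7|=8 > 1)], height=8
  node 4: h_left=-1, h_right=8, diff=9 [FAIL (|-1-8|=9 > 1)], height=9
  node 2: h_left=-1, h_right=9, diff=10 [FAIL (|-1-9|=10 > 1)], height=10
Node 39 violates the condition: |-1 - 1| = 2 > 1.
Result: Not balanced


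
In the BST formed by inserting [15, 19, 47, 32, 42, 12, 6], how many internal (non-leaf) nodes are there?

Tree built from: [15, 19, 47, 32, 42, 12, 6]
Tree (level-order array): [15, 12, 19, 6, None, None, 47, None, None, 32, None, None, 42]
Rule: An internal node has at least one child.
Per-node child counts:
  node 15: 2 child(ren)
  node 12: 1 child(ren)
  node 6: 0 child(ren)
  node 19: 1 child(ren)
  node 47: 1 child(ren)
  node 32: 1 child(ren)
  node 42: 0 child(ren)
Matching nodes: [15, 12, 19, 47, 32]
Count of internal (non-leaf) nodes: 5


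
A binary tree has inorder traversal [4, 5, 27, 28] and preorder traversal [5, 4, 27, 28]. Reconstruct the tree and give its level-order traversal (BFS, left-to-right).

Inorder:  [4, 5, 27, 28]
Preorder: [5, 4, 27, 28]
Algorithm: preorder visits root first, so consume preorder in order;
for each root, split the current inorder slice at that value into
left-subtree inorder and right-subtree inorder, then recurse.
Recursive splits:
  root=5; inorder splits into left=[4], right=[27, 28]
  root=4; inorder splits into left=[], right=[]
  root=27; inorder splits into left=[], right=[28]
  root=28; inorder splits into left=[], right=[]
Reconstructed level-order: [5, 4, 27, 28]


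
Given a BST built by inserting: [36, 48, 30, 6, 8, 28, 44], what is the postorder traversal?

Tree insertion order: [36, 48, 30, 6, 8, 28, 44]
Tree (level-order array): [36, 30, 48, 6, None, 44, None, None, 8, None, None, None, 28]
Postorder traversal: [28, 8, 6, 30, 44, 48, 36]


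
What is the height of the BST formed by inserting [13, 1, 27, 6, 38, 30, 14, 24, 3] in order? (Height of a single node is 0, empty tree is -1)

Insertion order: [13, 1, 27, 6, 38, 30, 14, 24, 3]
Tree (level-order array): [13, 1, 27, None, 6, 14, 38, 3, None, None, 24, 30]
Compute height bottom-up (empty subtree = -1):
  height(3) = 1 + max(-1, -1) = 0
  height(6) = 1 + max(0, -1) = 1
  height(1) = 1 + max(-1, 1) = 2
  height(24) = 1 + max(-1, -1) = 0
  height(14) = 1 + max(-1, 0) = 1
  height(30) = 1 + max(-1, -1) = 0
  height(38) = 1 + max(0, -1) = 1
  height(27) = 1 + max(1, 1) = 2
  height(13) = 1 + max(2, 2) = 3
Height = 3


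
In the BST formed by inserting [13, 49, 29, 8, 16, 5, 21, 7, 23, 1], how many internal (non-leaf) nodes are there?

Tree built from: [13, 49, 29, 8, 16, 5, 21, 7, 23, 1]
Tree (level-order array): [13, 8, 49, 5, None, 29, None, 1, 7, 16, None, None, None, None, None, None, 21, None, 23]
Rule: An internal node has at least one child.
Per-node child counts:
  node 13: 2 child(ren)
  node 8: 1 child(ren)
  node 5: 2 child(ren)
  node 1: 0 child(ren)
  node 7: 0 child(ren)
  node 49: 1 child(ren)
  node 29: 1 child(ren)
  node 16: 1 child(ren)
  node 21: 1 child(ren)
  node 23: 0 child(ren)
Matching nodes: [13, 8, 5, 49, 29, 16, 21]
Count of internal (non-leaf) nodes: 7


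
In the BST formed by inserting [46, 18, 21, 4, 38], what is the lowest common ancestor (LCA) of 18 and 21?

Tree insertion order: [46, 18, 21, 4, 38]
Tree (level-order array): [46, 18, None, 4, 21, None, None, None, 38]
In a BST, the LCA of p=18, q=21 is the first node v on the
root-to-leaf path with p <= v <= q (go left if both < v, right if both > v).
Walk from root:
  at 46: both 18 and 21 < 46, go left
  at 18: 18 <= 18 <= 21, this is the LCA
LCA = 18


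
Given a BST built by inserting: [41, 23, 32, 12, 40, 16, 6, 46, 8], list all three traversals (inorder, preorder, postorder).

Tree insertion order: [41, 23, 32, 12, 40, 16, 6, 46, 8]
Tree (level-order array): [41, 23, 46, 12, 32, None, None, 6, 16, None, 40, None, 8]
Inorder (L, root, R): [6, 8, 12, 16, 23, 32, 40, 41, 46]
Preorder (root, L, R): [41, 23, 12, 6, 8, 16, 32, 40, 46]
Postorder (L, R, root): [8, 6, 16, 12, 40, 32, 23, 46, 41]


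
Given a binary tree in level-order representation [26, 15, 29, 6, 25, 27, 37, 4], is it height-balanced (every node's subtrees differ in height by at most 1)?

Tree (level-order array): [26, 15, 29, 6, 25, 27, 37, 4]
Definition: a tree is height-balanced if, at every node, |h(left) - h(right)| <= 1 (empty subtree has height -1).
Bottom-up per-node check:
  node 4: h_left=-1, h_right=-1, diff=0 [OK], height=0
  node 6: h_left=0, h_right=-1, diff=1 [OK], height=1
  node 25: h_left=-1, h_right=-1, diff=0 [OK], height=0
  node 15: h_left=1, h_right=0, diff=1 [OK], height=2
  node 27: h_left=-1, h_right=-1, diff=0 [OK], height=0
  node 37: h_left=-1, h_right=-1, diff=0 [OK], height=0
  node 29: h_left=0, h_right=0, diff=0 [OK], height=1
  node 26: h_left=2, h_right=1, diff=1 [OK], height=3
All nodes satisfy the balance condition.
Result: Balanced


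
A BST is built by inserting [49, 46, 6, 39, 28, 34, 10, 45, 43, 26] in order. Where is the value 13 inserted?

Starting tree (level order): [49, 46, None, 6, None, None, 39, 28, 45, 10, 34, 43, None, None, 26]
Insertion path: 49 -> 46 -> 6 -> 39 -> 28 -> 10 -> 26
Result: insert 13 as left child of 26
Final tree (level order): [49, 46, None, 6, None, None, 39, 28, 45, 10, 34, 43, None, None, 26, None, None, None, None, 13]


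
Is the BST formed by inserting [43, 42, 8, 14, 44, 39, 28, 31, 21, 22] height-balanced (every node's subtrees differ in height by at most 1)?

Tree (level-order array): [43, 42, 44, 8, None, None, None, None, 14, None, 39, 28, None, 21, 31, None, 22]
Definition: a tree is height-balanced if, at every node, |h(left) - h(right)| <= 1 (empty subtree has height -1).
Bottom-up per-node check:
  node 22: h_left=-1, h_right=-1, diff=0 [OK], height=0
  node 21: h_left=-1, h_right=0, diff=1 [OK], height=1
  node 31: h_left=-1, h_right=-1, diff=0 [OK], height=0
  node 28: h_left=1, h_right=0, diff=1 [OK], height=2
  node 39: h_left=2, h_right=-1, diff=3 [FAIL (|2--1|=3 > 1)], height=3
  node 14: h_left=-1, h_right=3, diff=4 [FAIL (|-1-3|=4 > 1)], height=4
  node 8: h_left=-1, h_right=4, diff=5 [FAIL (|-1-4|=5 > 1)], height=5
  node 42: h_left=5, h_right=-1, diff=6 [FAIL (|5--1|=6 > 1)], height=6
  node 44: h_left=-1, h_right=-1, diff=0 [OK], height=0
  node 43: h_left=6, h_right=0, diff=6 [FAIL (|6-0|=6 > 1)], height=7
Node 39 violates the condition: |2 - -1| = 3 > 1.
Result: Not balanced


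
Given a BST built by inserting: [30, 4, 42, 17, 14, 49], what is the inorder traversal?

Tree insertion order: [30, 4, 42, 17, 14, 49]
Tree (level-order array): [30, 4, 42, None, 17, None, 49, 14]
Inorder traversal: [4, 14, 17, 30, 42, 49]


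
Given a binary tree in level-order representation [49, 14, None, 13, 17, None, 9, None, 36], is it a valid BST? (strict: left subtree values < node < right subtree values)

Level-order array: [49, 14, None, 13, 17, None, 9, None, 36]
Validate using subtree bounds (lo, hi): at each node, require lo < value < hi,
then recurse left with hi=value and right with lo=value.
Preorder trace (stopping at first violation):
  at node 49 with bounds (-inf, +inf): OK
  at node 14 with bounds (-inf, 49): OK
  at node 13 with bounds (-inf, 14): OK
  at node 9 with bounds (13, 14): VIOLATION
Node 9 violates its bound: not (13 < 9 < 14).
Result: Not a valid BST


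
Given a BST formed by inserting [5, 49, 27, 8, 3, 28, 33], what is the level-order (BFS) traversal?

Tree insertion order: [5, 49, 27, 8, 3, 28, 33]
Tree (level-order array): [5, 3, 49, None, None, 27, None, 8, 28, None, None, None, 33]
BFS from the root, enqueuing left then right child of each popped node:
  queue [5] -> pop 5, enqueue [3, 49], visited so far: [5]
  queue [3, 49] -> pop 3, enqueue [none], visited so far: [5, 3]
  queue [49] -> pop 49, enqueue [27], visited so far: [5, 3, 49]
  queue [27] -> pop 27, enqueue [8, 28], visited so far: [5, 3, 49, 27]
  queue [8, 28] -> pop 8, enqueue [none], visited so far: [5, 3, 49, 27, 8]
  queue [28] -> pop 28, enqueue [33], visited so far: [5, 3, 49, 27, 8, 28]
  queue [33] -> pop 33, enqueue [none], visited so far: [5, 3, 49, 27, 8, 28, 33]
Result: [5, 3, 49, 27, 8, 28, 33]


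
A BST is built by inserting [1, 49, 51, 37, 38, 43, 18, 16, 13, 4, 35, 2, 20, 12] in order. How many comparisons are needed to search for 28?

Search path for 28: 1 -> 49 -> 37 -> 18 -> 35 -> 20
Found: False
Comparisons: 6


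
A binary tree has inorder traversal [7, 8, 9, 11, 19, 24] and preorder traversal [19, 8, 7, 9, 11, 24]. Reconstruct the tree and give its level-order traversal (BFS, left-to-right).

Inorder:  [7, 8, 9, 11, 19, 24]
Preorder: [19, 8, 7, 9, 11, 24]
Algorithm: preorder visits root first, so consume preorder in order;
for each root, split the current inorder slice at that value into
left-subtree inorder and right-subtree inorder, then recurse.
Recursive splits:
  root=19; inorder splits into left=[7, 8, 9, 11], right=[24]
  root=8; inorder splits into left=[7], right=[9, 11]
  root=7; inorder splits into left=[], right=[]
  root=9; inorder splits into left=[], right=[11]
  root=11; inorder splits into left=[], right=[]
  root=24; inorder splits into left=[], right=[]
Reconstructed level-order: [19, 8, 24, 7, 9, 11]


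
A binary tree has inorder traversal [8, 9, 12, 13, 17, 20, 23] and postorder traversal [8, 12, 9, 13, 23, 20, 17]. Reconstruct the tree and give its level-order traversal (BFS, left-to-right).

Inorder:   [8, 9, 12, 13, 17, 20, 23]
Postorder: [8, 12, 9, 13, 23, 20, 17]
Algorithm: postorder visits root last, so walk postorder right-to-left;
each value is the root of the current inorder slice — split it at that
value, recurse on the right subtree first, then the left.
Recursive splits:
  root=17; inorder splits into left=[8, 9, 12, 13], right=[20, 23]
  root=20; inorder splits into left=[], right=[23]
  root=23; inorder splits into left=[], right=[]
  root=13; inorder splits into left=[8, 9, 12], right=[]
  root=9; inorder splits into left=[8], right=[12]
  root=12; inorder splits into left=[], right=[]
  root=8; inorder splits into left=[], right=[]
Reconstructed level-order: [17, 13, 20, 9, 23, 8, 12]


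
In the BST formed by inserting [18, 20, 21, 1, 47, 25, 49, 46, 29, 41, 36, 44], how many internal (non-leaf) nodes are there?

Tree built from: [18, 20, 21, 1, 47, 25, 49, 46, 29, 41, 36, 44]
Tree (level-order array): [18, 1, 20, None, None, None, 21, None, 47, 25, 49, None, 46, None, None, 29, None, None, 41, 36, 44]
Rule: An internal node has at least one child.
Per-node child counts:
  node 18: 2 child(ren)
  node 1: 0 child(ren)
  node 20: 1 child(ren)
  node 21: 1 child(ren)
  node 47: 2 child(ren)
  node 25: 1 child(ren)
  node 46: 1 child(ren)
  node 29: 1 child(ren)
  node 41: 2 child(ren)
  node 36: 0 child(ren)
  node 44: 0 child(ren)
  node 49: 0 child(ren)
Matching nodes: [18, 20, 21, 47, 25, 46, 29, 41]
Count of internal (non-leaf) nodes: 8


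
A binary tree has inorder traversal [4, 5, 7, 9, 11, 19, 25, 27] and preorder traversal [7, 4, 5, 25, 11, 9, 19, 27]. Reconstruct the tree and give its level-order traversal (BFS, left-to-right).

Inorder:  [4, 5, 7, 9, 11, 19, 25, 27]
Preorder: [7, 4, 5, 25, 11, 9, 19, 27]
Algorithm: preorder visits root first, so consume preorder in order;
for each root, split the current inorder slice at that value into
left-subtree inorder and right-subtree inorder, then recurse.
Recursive splits:
  root=7; inorder splits into left=[4, 5], right=[9, 11, 19, 25, 27]
  root=4; inorder splits into left=[], right=[5]
  root=5; inorder splits into left=[], right=[]
  root=25; inorder splits into left=[9, 11, 19], right=[27]
  root=11; inorder splits into left=[9], right=[19]
  root=9; inorder splits into left=[], right=[]
  root=19; inorder splits into left=[], right=[]
  root=27; inorder splits into left=[], right=[]
Reconstructed level-order: [7, 4, 25, 5, 11, 27, 9, 19]


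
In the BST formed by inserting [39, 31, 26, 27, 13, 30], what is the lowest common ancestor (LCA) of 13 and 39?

Tree insertion order: [39, 31, 26, 27, 13, 30]
Tree (level-order array): [39, 31, None, 26, None, 13, 27, None, None, None, 30]
In a BST, the LCA of p=13, q=39 is the first node v on the
root-to-leaf path with p <= v <= q (go left if both < v, right if both > v).
Walk from root:
  at 39: 13 <= 39 <= 39, this is the LCA
LCA = 39


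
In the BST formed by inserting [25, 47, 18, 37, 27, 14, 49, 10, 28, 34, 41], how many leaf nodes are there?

Tree built from: [25, 47, 18, 37, 27, 14, 49, 10, 28, 34, 41]
Tree (level-order array): [25, 18, 47, 14, None, 37, 49, 10, None, 27, 41, None, None, None, None, None, 28, None, None, None, 34]
Rule: A leaf has 0 children.
Per-node child counts:
  node 25: 2 child(ren)
  node 18: 1 child(ren)
  node 14: 1 child(ren)
  node 10: 0 child(ren)
  node 47: 2 child(ren)
  node 37: 2 child(ren)
  node 27: 1 child(ren)
  node 28: 1 child(ren)
  node 34: 0 child(ren)
  node 41: 0 child(ren)
  node 49: 0 child(ren)
Matching nodes: [10, 34, 41, 49]
Count of leaf nodes: 4
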